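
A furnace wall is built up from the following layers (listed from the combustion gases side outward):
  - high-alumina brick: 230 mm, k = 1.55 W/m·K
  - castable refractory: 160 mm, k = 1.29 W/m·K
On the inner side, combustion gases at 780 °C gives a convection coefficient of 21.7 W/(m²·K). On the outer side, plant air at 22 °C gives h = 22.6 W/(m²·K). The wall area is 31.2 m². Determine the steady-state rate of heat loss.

Q ≈ 65200 W

Series thermal resistances:
R_inner film = 1/(h_i·A) = 1/(21.7×31.2) = 0.001477 K/W
R_high-alumina brick = L/(kA) = 0.23/(1.55×31.2) = 0.004756 K/W
R_castable refractory = L/(kA) = 0.16/(1.29×31.2) = 0.003975 K/W
R_outer film = 1/(h_o·A) = 1/(22.6×31.2) = 0.001418 K/W
R_total = 0.01163 K/W
Q = ΔT / R_total = 758 / 0.01163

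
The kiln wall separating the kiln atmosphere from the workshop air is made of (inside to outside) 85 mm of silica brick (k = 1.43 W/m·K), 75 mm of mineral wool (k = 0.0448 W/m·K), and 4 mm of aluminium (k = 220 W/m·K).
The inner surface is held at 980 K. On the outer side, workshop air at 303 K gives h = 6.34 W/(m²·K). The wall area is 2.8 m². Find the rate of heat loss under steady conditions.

Treating each layer as a thermal resistance in series:
R_silica brick = L/(kA) = 0.085/(1.43×2.8) = 0.02123 K/W
R_mineral wool = L/(kA) = 0.075/(0.0448×2.8) = 0.5979 K/W
R_aluminium = L/(kA) = 0.004/(220×2.8) = 6.494×10^-6 K/W
R_outer film = 1/(h_o·A) = 1/(6.34×2.8) = 0.05633 K/W
R_total = 0.6755 K/W
Q = ΔT / R_total = 677 / 0.6755

Q ≈ 1000 W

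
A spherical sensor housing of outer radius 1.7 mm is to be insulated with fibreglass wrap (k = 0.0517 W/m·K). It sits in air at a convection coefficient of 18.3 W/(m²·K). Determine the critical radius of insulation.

For a sphere r_cr = 2k/h = 2×0.0517/18.3
r_cr = 5.65 mm; since the bare radius (1.7 mm) is below r_cr, adding a thin layer of insulation will *increase* heat loss.

r_cr ≈ 5.65 mm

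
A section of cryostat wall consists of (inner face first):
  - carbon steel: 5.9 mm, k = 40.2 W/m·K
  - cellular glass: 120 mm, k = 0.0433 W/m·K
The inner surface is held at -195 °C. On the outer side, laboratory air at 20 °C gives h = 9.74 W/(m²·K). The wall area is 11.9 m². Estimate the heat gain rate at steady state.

Treating each layer as a thermal resistance in series:
R_carbon steel = L/(kA) = 0.0059/(40.2×11.9) = 1.233×10^-5 K/W
R_cellular glass = L/(kA) = 0.12/(0.0433×11.9) = 0.2329 K/W
R_outer film = 1/(h_o·A) = 1/(9.74×11.9) = 0.008628 K/W
R_total = 0.2415 K/W
Q = ΔT / R_total = 215 / 0.2415

Q ≈ 890 W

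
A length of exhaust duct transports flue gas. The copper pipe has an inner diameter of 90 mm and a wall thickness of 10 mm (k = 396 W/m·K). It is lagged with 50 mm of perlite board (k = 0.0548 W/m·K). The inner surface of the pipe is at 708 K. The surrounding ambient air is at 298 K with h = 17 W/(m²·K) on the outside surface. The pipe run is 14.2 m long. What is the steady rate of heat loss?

Radial resistances (cylindrical: R_cond = ln(r_o/r_i)/(2πkL), R_conv = 1/(h·2πrL)):
R_copper pipe wall = ln(55/45)/(2π×396×14.2) = 5.68×10^-6 K/W
R_perlite board = ln(105/55)/(2π×0.0548×14.2) = 0.1323 K/W
R_outer film = 1/(h_o·2πr_oL) = 1/(17×2π×0.105×14.2) = 0.006279 K/W
R_total = 0.1385 K/W
Q = ΔT/R_total = 410/0.1385

Q ≈ 2960 W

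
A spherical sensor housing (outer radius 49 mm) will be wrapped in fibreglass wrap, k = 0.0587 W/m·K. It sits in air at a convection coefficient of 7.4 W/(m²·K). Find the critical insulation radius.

r_cr ≈ 15.9 mm

For a sphere r_cr = 2k/h = 2×0.0587/7.4
r_cr = 15.9 mm; since the bare radius (49 mm) is above r_cr, any added insulation will reduce heat loss.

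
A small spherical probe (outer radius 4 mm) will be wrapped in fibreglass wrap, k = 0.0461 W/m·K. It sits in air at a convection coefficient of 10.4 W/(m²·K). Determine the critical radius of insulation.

r_cr ≈ 8.87 mm

For a sphere r_cr = 2k/h = 2×0.0461/10.4
r_cr = 8.87 mm; since the bare radius (4 mm) is below r_cr, adding a thin layer of insulation will *increase* heat loss.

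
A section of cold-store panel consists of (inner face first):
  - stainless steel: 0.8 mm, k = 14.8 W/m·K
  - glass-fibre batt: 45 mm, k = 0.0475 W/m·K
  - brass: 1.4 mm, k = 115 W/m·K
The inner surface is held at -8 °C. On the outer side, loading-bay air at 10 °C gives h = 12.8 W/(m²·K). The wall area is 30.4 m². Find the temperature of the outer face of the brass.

T ≈ 8.63 °C

Model the wall as resistances in series:
R_stainless steel = L/(kA) = 0.0008/(14.8×30.4) = 1.778×10^-6 K/W
R_glass-fibre batt = L/(kA) = 0.045/(0.0475×30.4) = 0.03116 K/W
R_brass = L/(kA) = 0.0014/(115×30.4) = 4.005×10^-7 K/W
R_outer film = 1/(h_o·A) = 1/(12.8×30.4) = 0.00257 K/W
R_total = 0.03374 K/W;  Q = ΔT/R_total = 18/0.03374 = 533.6 W
T_interface = T_inner + Q·ΣR(inner→interface) = -8 + 534×0.03117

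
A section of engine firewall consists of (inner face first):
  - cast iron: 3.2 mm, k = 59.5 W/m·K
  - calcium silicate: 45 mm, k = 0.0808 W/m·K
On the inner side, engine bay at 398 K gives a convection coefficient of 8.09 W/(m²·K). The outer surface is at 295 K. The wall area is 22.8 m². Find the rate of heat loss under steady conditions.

Q ≈ 3450 W

Model the wall as resistances in series:
R_inner film = 1/(h_i·A) = 1/(8.09×22.8) = 0.005421 K/W
R_cast iron = L/(kA) = 0.0032/(59.5×22.8) = 2.359×10^-6 K/W
R_calcium silicate = L/(kA) = 0.045/(0.0808×22.8) = 0.02443 K/W
R_total = 0.02985 K/W
Q = ΔT / R_total = 103 / 0.02985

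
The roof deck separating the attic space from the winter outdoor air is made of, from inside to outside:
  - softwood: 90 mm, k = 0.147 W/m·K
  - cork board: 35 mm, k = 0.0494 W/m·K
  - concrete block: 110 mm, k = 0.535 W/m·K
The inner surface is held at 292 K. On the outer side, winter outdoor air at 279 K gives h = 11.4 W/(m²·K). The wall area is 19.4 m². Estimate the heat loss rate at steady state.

Q ≈ 156 W

Series thermal resistances:
R_softwood = L/(kA) = 0.09/(0.147×19.4) = 0.03156 K/W
R_cork board = L/(kA) = 0.035/(0.0494×19.4) = 0.03652 K/W
R_concrete block = L/(kA) = 0.11/(0.535×19.4) = 0.0106 K/W
R_outer film = 1/(h_o·A) = 1/(11.4×19.4) = 0.004522 K/W
R_total = 0.0832 K/W
Q = ΔT / R_total = 13 / 0.0832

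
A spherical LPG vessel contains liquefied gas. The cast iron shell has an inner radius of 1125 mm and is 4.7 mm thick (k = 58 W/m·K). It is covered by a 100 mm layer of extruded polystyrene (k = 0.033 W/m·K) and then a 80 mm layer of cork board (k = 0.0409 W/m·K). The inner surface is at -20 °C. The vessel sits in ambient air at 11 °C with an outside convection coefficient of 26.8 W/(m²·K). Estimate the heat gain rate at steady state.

Q ≈ 114 W

Spherical conduction: R = (1/r_in − 1/r_out)/(4πk) per layer; series-sum.
R_cast iron shell = (1/1.125 − 1/1.1297)/(4π×58) = 5.074×10^-6 K/W
R_extruded polystyrene = (1/1.1297 − 1/1.2297)/(4π×0.033) = 0.1736 K/W
R_cork board = (1/1.2297 − 1/1.3097)/(4π×0.0409) = 0.09665 K/W
R_outer film = 1/(h·4πr_o²) = 1/(26.8×4π×1.3097²) = 0.001731 K/W
R_total = 0.272 K/W
Q = ΔT/R_total = 31/0.272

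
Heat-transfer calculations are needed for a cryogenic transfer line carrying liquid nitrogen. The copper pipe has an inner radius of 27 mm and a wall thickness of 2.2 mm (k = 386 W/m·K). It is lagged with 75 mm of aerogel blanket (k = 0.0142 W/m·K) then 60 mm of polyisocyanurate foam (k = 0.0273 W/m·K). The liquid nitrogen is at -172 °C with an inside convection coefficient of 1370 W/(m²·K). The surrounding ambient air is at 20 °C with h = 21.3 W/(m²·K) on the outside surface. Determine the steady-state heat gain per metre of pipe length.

q′ ≈ 11.3 W/m

Per-layer cylindrical resistances, series-summed:
R_inner film = 1/(h_i·2πr₁L) = 1/(1370×2π×0.027×1) = 0.004303 K/W
R_copper pipe wall = ln(29.2/27)/(2π×386×1) = 3.23×10^-5 K/W
R_aerogel blanket = ln(104.2/29.2)/(2π×0.0142×1) = 14.26 K/W
R_polyisocyanurate foam = ln(164.2/104.2)/(2π×0.0273×1) = 2.651 K/W
R_outer film = 1/(h_o·2πr_oL) = 1/(21.3×2π×0.1642×1) = 0.04551 K/W
R_total = 16.96 K/W
Q = ΔT/R_total = 192/16.96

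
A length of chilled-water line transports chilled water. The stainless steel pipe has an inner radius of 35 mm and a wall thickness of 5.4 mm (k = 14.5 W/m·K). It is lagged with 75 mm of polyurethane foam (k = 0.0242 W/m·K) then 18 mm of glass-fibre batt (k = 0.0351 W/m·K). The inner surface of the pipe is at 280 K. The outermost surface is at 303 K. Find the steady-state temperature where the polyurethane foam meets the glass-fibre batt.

T ≈ 301 K

Treating each annulus and film as a series resistance:
R_stainless steel pipe wall = ln(40.4/35)/(2π×14.5×1) = 0.001575 K/W
R_polyurethane foam = ln(115.4/40.4)/(2π×0.0242×1) = 6.903 K/W
R_glass-fibre batt = ln(133.4/115.4)/(2π×0.0351×1) = 0.6572 K/W
R_total = 7.562 K/W
Q = ΔT/R_total = 23/7.562
Q = 3.04 W/m
T_interface = T_inner + Q·ΣR(inner→interface) = 280 + 3.04×6.904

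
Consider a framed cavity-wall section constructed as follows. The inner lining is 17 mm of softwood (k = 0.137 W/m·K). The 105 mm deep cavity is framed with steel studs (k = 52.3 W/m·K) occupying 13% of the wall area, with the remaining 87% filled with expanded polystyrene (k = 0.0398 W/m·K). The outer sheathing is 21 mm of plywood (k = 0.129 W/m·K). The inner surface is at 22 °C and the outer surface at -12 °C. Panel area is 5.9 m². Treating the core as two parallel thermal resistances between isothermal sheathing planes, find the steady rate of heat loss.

Sheathing layers in series; stud and cavity paths in parallel between them.
R_inner = 0.017/(0.137×5.9) = 0.02103 K/W
R_stud  = 0.105/(52.3×0.13×5.9) = 0.002618 K/W
R_cav   = 0.105/(0.0398×0.87×5.9) = 0.514 K/W
1/R_core = 1/R_stud + 1/R_cav → R_core = 0.002604 K/W
R_outer = 0.021/(0.129×5.9) = 0.02759 K/W
R_total = 0.05123 K/W
Q = ΔT/R_total = 34/0.05123

Q ≈ 664 W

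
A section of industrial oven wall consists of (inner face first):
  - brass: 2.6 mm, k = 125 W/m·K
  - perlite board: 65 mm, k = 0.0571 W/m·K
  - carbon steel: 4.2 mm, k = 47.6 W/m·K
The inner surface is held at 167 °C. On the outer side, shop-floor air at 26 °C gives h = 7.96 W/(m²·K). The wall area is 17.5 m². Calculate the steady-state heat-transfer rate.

Q ≈ 1950 W

Model the wall as resistances in series:
R_brass = L/(kA) = 0.0026/(125×17.5) = 1.189×10^-6 K/W
R_perlite board = L/(kA) = 0.065/(0.0571×17.5) = 0.06505 K/W
R_carbon steel = L/(kA) = 0.0042/(47.6×17.5) = 5.042×10^-6 K/W
R_outer film = 1/(h_o·A) = 1/(7.96×17.5) = 0.007179 K/W
R_total = 0.07223 K/W
Q = ΔT / R_total = 141 / 0.07223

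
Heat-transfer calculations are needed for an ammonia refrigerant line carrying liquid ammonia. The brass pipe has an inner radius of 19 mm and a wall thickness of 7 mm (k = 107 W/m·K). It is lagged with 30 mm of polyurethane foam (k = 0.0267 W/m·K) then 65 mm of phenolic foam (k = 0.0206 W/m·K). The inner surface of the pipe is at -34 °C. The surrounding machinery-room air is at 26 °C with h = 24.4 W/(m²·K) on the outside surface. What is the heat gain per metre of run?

Treating each annulus and film as a series resistance:
R_brass pipe wall = ln(26/19)/(2π×107×1) = 4.665×10^-4 K/W
R_polyurethane foam = ln(56/26)/(2π×0.0267×1) = 4.574 K/W
R_phenolic foam = ln(121/56)/(2π×0.0206×1) = 5.952 K/W
R_outer film = 1/(h_o·2πr_oL) = 1/(24.4×2π×0.121×1) = 0.05391 K/W
R_total = 10.58 K/W
Q = ΔT/R_total = 60/10.58

q′ ≈ 5.67 W/m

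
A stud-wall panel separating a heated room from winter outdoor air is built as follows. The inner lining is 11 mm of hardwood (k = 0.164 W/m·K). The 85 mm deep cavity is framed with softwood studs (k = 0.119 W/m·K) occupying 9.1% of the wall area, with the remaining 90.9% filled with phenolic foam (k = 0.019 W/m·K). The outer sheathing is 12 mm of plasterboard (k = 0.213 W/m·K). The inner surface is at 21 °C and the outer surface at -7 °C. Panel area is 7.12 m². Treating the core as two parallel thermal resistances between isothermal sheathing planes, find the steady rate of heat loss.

Sheathing layers in series; stud and cavity paths in parallel between them.
R_inner = 0.011/(0.164×7.12) = 0.00942 K/W
R_stud  = 0.085/(0.119×0.091×7.12) = 1.102 K/W
R_cav   = 0.085/(0.019×0.909×7.12) = 0.6912 K/W
1/R_core = 1/R_stud + 1/R_cav → R_core = 0.4248 K/W
R_outer = 0.012/(0.213×7.12) = 0.007913 K/W
R_total = 0.4422 K/W
Q = ΔT/R_total = 28/0.4422

Q ≈ 63.3 W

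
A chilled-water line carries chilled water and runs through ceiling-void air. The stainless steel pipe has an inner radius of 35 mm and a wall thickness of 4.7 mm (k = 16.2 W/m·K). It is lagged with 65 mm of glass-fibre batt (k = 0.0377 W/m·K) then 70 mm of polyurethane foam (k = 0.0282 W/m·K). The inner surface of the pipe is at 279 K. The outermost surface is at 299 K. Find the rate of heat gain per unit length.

q′ ≈ 2.86 W/m

Treating each annulus and film as a series resistance:
R_stainless steel pipe wall = ln(39.7/35)/(2π×16.2×1) = 0.001238 K/W
R_glass-fibre batt = ln(104.7/39.7)/(2π×0.0377×1) = 4.094 K/W
R_polyurethane foam = ln(174.7/104.7)/(2π×0.0282×1) = 2.889 K/W
R_total = 6.985 K/W
Q = ΔT/R_total = 20/6.985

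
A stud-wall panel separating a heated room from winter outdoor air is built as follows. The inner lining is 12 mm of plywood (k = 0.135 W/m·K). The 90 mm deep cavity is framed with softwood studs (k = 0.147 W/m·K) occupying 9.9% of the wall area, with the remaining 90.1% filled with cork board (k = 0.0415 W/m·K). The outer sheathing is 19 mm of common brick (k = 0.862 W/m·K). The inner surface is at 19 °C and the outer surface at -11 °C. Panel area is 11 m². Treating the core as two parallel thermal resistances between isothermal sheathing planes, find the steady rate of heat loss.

Sheathing layers in series; stud and cavity paths in parallel between them.
R_inner = 0.012/(0.135×11) = 0.008081 K/W
R_stud  = 0.09/(0.147×0.099×11) = 0.5622 K/W
R_cav   = 0.09/(0.0415×0.901×11) = 0.2188 K/W
1/R_core = 1/R_stud + 1/R_cav → R_core = 0.1575 K/W
R_outer = 0.019/(0.862×11) = 0.002004 K/W
R_total = 0.1676 K/W
Q = ΔT/R_total = 30/0.1676

Q ≈ 179 W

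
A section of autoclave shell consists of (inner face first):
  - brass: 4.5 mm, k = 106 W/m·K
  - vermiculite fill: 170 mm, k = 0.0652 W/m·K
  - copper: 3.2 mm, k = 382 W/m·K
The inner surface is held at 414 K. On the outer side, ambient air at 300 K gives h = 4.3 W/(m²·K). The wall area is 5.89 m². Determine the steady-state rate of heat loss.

Q ≈ 236 W

Using the resistance-network approach (series):
R_brass = L/(kA) = 0.0045/(106×5.89) = 7.208×10^-6 K/W
R_vermiculite fill = L/(kA) = 0.17/(0.0652×5.89) = 0.4427 K/W
R_copper = L/(kA) = 0.0032/(382×5.89) = 1.422×10^-6 K/W
R_outer film = 1/(h_o·A) = 1/(4.3×5.89) = 0.03948 K/W
R_total = 0.4822 K/W
Q = ΔT / R_total = 114 / 0.4822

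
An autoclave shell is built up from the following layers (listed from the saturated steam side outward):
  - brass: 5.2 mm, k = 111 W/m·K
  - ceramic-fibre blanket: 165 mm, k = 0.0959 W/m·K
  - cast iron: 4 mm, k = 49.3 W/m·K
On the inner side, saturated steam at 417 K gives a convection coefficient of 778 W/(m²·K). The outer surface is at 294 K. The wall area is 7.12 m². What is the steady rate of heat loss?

Q ≈ 509 W

Model the wall as resistances in series:
R_inner film = 1/(h_i·A) = 1/(778×7.12) = 1.805×10^-4 K/W
R_brass = L/(kA) = 0.0052/(111×7.12) = 6.58×10^-6 K/W
R_ceramic-fibre blanket = L/(kA) = 0.165/(0.0959×7.12) = 0.2416 K/W
R_cast iron = L/(kA) = 0.004/(49.3×7.12) = 1.14×10^-5 K/W
R_total = 0.2418 K/W
Q = ΔT / R_total = 123 / 0.2418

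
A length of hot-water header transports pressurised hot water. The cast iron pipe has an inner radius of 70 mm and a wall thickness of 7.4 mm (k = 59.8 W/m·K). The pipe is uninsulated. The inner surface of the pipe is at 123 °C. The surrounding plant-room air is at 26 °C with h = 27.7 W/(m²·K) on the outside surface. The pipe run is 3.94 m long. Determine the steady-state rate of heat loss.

Q ≈ 5130 W

Per-layer cylindrical resistances, series-summed:
R_cast iron pipe wall = ln(77.4/70)/(2π×59.8×3.94) = 6.788×10^-5 K/W
R_outer film = 1/(h_o·2πr_oL) = 1/(27.7×2π×0.0774×3.94) = 0.01884 K/W
R_total = 0.01891 K/W
Q = ΔT/R_total = 97/0.01891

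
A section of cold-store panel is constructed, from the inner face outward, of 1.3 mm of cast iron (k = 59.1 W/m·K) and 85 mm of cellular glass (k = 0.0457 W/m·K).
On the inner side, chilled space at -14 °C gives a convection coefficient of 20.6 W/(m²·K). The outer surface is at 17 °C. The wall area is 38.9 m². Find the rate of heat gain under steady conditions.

Q ≈ 632 W

Treating each layer as a thermal resistance in series:
R_inner film = 1/(h_i·A) = 1/(20.6×38.9) = 0.001248 K/W
R_cast iron = L/(kA) = 0.0013/(59.1×38.9) = 5.655×10^-7 K/W
R_cellular glass = L/(kA) = 0.085/(0.0457×38.9) = 0.04781 K/W
R_total = 0.04906 K/W
Q = ΔT / R_total = 31 / 0.04906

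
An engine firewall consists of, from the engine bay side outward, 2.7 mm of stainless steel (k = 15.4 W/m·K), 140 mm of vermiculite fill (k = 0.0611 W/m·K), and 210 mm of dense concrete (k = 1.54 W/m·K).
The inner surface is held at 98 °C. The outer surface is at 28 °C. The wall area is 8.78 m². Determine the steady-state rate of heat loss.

Q ≈ 253 W

Series thermal resistances:
R_stainless steel = L/(kA) = 0.0027/(15.4×8.78) = 1.997×10^-5 K/W
R_vermiculite fill = L/(kA) = 0.14/(0.0611×8.78) = 0.261 K/W
R_dense concrete = L/(kA) = 0.21/(1.54×8.78) = 0.01553 K/W
R_total = 0.2765 K/W
Q = ΔT / R_total = 70 / 0.2765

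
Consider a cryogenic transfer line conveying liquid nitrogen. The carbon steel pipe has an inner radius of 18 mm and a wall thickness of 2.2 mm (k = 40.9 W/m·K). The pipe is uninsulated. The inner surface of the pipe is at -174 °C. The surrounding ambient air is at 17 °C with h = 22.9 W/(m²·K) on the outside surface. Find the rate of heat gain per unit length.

Cylindrical conduction, so R = ln(r₂/r₁)/(2πkL) per layer, in series:
R_carbon steel pipe wall = ln(20.2/18)/(2π×40.9×1) = 4.487×10^-4 K/W
R_outer film = 1/(h_o·2πr_oL) = 1/(22.9×2π×0.0202×1) = 0.3441 K/W
R_total = 0.3445 K/W
Q = ΔT/R_total = 191/0.3445

q′ ≈ 554 W/m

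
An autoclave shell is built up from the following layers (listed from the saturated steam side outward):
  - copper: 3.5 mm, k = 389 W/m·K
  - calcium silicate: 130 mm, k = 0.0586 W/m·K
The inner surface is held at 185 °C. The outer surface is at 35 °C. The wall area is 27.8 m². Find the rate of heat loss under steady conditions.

Q ≈ 1880 W

Treating each layer as a thermal resistance in series:
R_copper = L/(kA) = 0.0035/(389×27.8) = 3.236×10^-7 K/W
R_calcium silicate = L/(kA) = 0.13/(0.0586×27.8) = 0.0798 K/W
R_total = 0.0798 K/W
Q = ΔT / R_total = 150 / 0.0798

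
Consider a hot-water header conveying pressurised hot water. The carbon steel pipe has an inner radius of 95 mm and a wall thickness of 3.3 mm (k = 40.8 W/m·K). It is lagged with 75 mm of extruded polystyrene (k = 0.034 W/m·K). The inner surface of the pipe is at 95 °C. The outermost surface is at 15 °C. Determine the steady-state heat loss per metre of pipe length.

Radial resistances (cylindrical: R_cond = ln(r_o/r_i)/(2πkL), R_conv = 1/(h·2πrL)):
R_carbon steel pipe wall = ln(98.3/95)/(2π×40.8×1) = 1.332×10^-4 K/W
R_extruded polystyrene = ln(173.3/98.3)/(2π×0.034×1) = 2.654 K/W
R_total = 2.654 K/W
Q = ΔT/R_total = 80/2.654

q′ ≈ 30.1 W/m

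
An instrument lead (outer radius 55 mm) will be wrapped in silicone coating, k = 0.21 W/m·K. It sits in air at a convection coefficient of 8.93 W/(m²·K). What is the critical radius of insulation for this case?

r_cr ≈ 23.5 mm

For a cylinder r_cr = k/h = 0.21/8.93
r_cr = 23.5 mm; since the bare radius (55 mm) is above r_cr, any added insulation will reduce heat loss.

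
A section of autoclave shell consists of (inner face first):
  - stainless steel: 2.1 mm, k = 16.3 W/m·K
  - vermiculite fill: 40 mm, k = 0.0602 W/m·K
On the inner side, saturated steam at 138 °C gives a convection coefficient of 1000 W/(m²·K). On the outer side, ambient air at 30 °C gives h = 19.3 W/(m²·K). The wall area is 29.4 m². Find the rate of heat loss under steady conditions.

Treating each layer as a thermal resistance in series:
R_inner film = 1/(h_i·A) = 1/(1000×29.4) = 3.401×10^-5 K/W
R_stainless steel = L/(kA) = 0.0021/(16.3×29.4) = 4.382×10^-6 K/W
R_vermiculite fill = L/(kA) = 0.04/(0.0602×29.4) = 0.0226 K/W
R_outer film = 1/(h_o·A) = 1/(19.3×29.4) = 0.001762 K/W
R_total = 0.0244 K/W
Q = ΔT / R_total = 108 / 0.0244

Q ≈ 4430 W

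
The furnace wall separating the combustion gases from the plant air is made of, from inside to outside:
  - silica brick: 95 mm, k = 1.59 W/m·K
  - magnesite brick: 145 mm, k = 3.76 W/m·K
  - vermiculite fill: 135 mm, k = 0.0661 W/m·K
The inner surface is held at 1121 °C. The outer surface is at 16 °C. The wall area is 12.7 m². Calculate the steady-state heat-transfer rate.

Q ≈ 6560 W

Treating each layer as a thermal resistance in series:
R_silica brick = L/(kA) = 0.095/(1.59×12.7) = 0.004705 K/W
R_magnesite brick = L/(kA) = 0.145/(3.76×12.7) = 0.003037 K/W
R_vermiculite fill = L/(kA) = 0.135/(0.0661×12.7) = 0.1608 K/W
R_total = 0.1686 K/W
Q = ΔT / R_total = 1105 / 0.1686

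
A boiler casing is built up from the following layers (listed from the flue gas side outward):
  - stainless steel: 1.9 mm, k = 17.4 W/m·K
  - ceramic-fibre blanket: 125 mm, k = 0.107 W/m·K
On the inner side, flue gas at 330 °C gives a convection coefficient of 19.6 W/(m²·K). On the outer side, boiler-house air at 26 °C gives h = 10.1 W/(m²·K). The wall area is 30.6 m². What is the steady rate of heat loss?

Treating each layer as a thermal resistance in series:
R_inner film = 1/(h_i·A) = 1/(19.6×30.6) = 0.001667 K/W
R_stainless steel = L/(kA) = 0.0019/(17.4×30.6) = 3.568×10^-6 K/W
R_ceramic-fibre blanket = L/(kA) = 0.125/(0.107×30.6) = 0.03818 K/W
R_outer film = 1/(h_o·A) = 1/(10.1×30.6) = 0.003236 K/W
R_total = 0.04308 K/W
Q = ΔT / R_total = 304 / 0.04308

Q ≈ 7060 W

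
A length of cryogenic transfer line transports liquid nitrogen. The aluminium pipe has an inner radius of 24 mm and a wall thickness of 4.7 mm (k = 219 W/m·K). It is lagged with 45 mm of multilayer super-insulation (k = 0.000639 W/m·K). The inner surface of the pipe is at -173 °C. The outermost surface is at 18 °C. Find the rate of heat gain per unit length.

q′ ≈ 0.813 W/m

Cylindrical conduction, so R = ln(r₂/r₁)/(2πkL) per layer, in series:
R_aluminium pipe wall = ln(28.7/24)/(2π×219×1) = 1.3×10^-4 K/W
R_multilayer super-insulation = ln(73.7/28.7)/(2π×0.000639×1) = 234.9 K/W
R_total = 234.9 K/W
Q = ΔT/R_total = 191/234.9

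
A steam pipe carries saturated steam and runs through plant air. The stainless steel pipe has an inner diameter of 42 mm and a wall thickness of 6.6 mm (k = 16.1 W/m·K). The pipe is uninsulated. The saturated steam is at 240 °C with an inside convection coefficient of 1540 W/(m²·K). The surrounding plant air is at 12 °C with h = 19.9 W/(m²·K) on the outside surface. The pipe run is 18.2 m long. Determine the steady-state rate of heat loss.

Per-layer cylindrical resistances, series-summed:
R_inner film = 1/(h_i·2πr₁L) = 1/(1540×2π×0.021×18.2) = 2.704×10^-4 K/W
R_stainless steel pipe wall = ln(27.6/21)/(2π×16.1×18.2) = 1.484×10^-4 K/W
R_outer film = 1/(h_o·2πr_oL) = 1/(19.9×2π×0.0276×18.2) = 0.01592 K/W
R_total = 0.01634 K/W
Q = ΔT/R_total = 228/0.01634

Q ≈ 14000 W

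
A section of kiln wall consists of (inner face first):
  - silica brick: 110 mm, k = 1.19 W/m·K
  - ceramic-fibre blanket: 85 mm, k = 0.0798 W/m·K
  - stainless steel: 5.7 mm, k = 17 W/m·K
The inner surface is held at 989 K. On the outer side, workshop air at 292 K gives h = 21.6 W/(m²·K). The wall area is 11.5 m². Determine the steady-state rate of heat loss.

Thermal resistances in series:
R_silica brick = L/(kA) = 0.11/(1.19×11.5) = 0.008038 K/W
R_ceramic-fibre blanket = L/(kA) = 0.085/(0.0798×11.5) = 0.09262 K/W
R_stainless steel = L/(kA) = 0.0057/(17×11.5) = 2.916×10^-5 K/W
R_outer film = 1/(h_o·A) = 1/(21.6×11.5) = 0.004026 K/W
R_total = 0.1047 K/W
Q = ΔT / R_total = 697 / 0.1047

Q ≈ 6660 W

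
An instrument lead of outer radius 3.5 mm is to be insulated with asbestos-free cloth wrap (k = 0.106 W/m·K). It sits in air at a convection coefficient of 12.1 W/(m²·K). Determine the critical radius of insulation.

For a cylinder r_cr = k/h = 0.106/12.1
r_cr = 8.76 mm; since the bare radius (3.5 mm) is below r_cr, adding a thin layer of insulation will *increase* heat loss.

r_cr ≈ 8.76 mm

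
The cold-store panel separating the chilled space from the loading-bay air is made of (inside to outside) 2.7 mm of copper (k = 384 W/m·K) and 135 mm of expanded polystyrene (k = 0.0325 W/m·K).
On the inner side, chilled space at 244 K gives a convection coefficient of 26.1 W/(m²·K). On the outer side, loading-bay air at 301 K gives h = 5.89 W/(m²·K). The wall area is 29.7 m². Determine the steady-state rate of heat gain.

Q ≈ 388 W

Treating each layer as a thermal resistance in series:
R_inner film = 1/(h_i·A) = 1/(26.1×29.7) = 0.00129 K/W
R_copper = L/(kA) = 0.0027/(384×29.7) = 2.367×10^-7 K/W
R_expanded polystyrene = L/(kA) = 0.135/(0.0325×29.7) = 0.1399 K/W
R_outer film = 1/(h_o·A) = 1/(5.89×29.7) = 0.005716 K/W
R_total = 0.1469 K/W
Q = ΔT / R_total = 57 / 0.1469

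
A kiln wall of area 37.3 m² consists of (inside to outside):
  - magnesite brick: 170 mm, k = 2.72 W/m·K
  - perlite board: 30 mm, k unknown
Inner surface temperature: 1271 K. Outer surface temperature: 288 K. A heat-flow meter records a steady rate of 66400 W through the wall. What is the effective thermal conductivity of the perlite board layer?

Model the wall as resistances in series:
R_magnesite brick = L/(kA) = 0.17/(2.72×37.3) = 0.001676 K/W
Sum of known resistances R_other = 0.001676 K/W
Total R = ΔT/Q = 983/66400 = 0.0148 K/W
R_perlite board = R_total − R_other = 0.01313 K/W
k = L/(R·A) = 0.03/(0.01313×37.3)

k ≈ 0.0613 W/(m·K)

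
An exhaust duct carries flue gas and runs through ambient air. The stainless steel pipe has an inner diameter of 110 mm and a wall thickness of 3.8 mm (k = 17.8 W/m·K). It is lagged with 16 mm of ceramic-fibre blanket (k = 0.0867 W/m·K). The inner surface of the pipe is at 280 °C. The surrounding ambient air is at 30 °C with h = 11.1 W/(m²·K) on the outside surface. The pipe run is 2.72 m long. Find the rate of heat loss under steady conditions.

Q ≈ 1070 W

Treating each annulus and film as a series resistance:
R_stainless steel pipe wall = ln(58.8/55)/(2π×17.8×2.72) = 2.196×10^-4 K/W
R_ceramic-fibre blanket = ln(74.8/58.8)/(2π×0.0867×2.72) = 0.1624 K/W
R_outer film = 1/(h_o·2πr_oL) = 1/(11.1×2π×0.0748×2.72) = 0.07047 K/W
R_total = 0.2331 K/W
Q = ΔT/R_total = 250/0.2331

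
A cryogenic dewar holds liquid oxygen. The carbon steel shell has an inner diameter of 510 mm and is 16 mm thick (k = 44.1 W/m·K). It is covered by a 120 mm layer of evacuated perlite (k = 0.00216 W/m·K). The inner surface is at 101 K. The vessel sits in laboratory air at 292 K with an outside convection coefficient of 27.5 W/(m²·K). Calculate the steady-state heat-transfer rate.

Each spherical layer contributes R = (1/r_i − 1/r_o)/(4πk):
R_carbon steel shell = (1/0.255 − 1/0.271)/(4π×44.1) = 4.178×10^-4 K/W
R_evacuated perlite = (1/0.271 − 1/0.391)/(4π×0.00216) = 41.72 K/W
R_outer film = 1/(h·4πr_o²) = 1/(27.5×4π×0.391²) = 0.01893 K/W
R_total = 41.74 K/W
Q = ΔT/R_total = 191/41.74

Q ≈ 4.58 W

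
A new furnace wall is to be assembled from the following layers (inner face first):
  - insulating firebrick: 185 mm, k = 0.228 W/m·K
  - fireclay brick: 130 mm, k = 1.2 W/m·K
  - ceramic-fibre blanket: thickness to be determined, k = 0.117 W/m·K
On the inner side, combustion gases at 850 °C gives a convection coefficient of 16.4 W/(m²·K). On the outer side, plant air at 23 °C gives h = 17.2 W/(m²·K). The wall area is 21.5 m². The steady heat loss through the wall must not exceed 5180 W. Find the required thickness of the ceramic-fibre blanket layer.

L ≈ 280 mm

Treating each layer as a thermal resistance in series:
R_inner film = 1/(h_i·A) = 1/(16.4×21.5) = 0.002836 K/W
R_insulating firebrick = L/(kA) = 0.185/(0.228×21.5) = 0.03774 K/W
R_fireclay brick = L/(kA) = 0.13/(1.2×21.5) = 0.005039 K/W
R_outer film = 1/(h_o·A) = 1/(17.2×21.5) = 0.002704 K/W
Sum of the known resistances R_other = 0.04832 K/W
Required total resistance R_tot = ΔT/Q_allow = 827/5180 = 0.1597 K/W
R_ceramic-fibre blanket = R_tot − R_other = 0.1113 K/W
L = R·k·A = 0.1113×0.117×21.5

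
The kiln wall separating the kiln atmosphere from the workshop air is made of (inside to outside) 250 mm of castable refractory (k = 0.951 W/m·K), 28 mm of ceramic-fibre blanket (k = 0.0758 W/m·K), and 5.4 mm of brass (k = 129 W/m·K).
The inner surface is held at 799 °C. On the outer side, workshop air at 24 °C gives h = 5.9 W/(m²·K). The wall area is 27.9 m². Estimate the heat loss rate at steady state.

Thermal resistances in series:
R_castable refractory = L/(kA) = 0.25/(0.951×27.9) = 0.009422 K/W
R_ceramic-fibre blanket = L/(kA) = 0.028/(0.0758×27.9) = 0.01324 K/W
R_brass = L/(kA) = 0.0054/(129×27.9) = 1.5×10^-6 K/W
R_outer film = 1/(h_o·A) = 1/(5.9×27.9) = 0.006075 K/W
R_total = 0.02874 K/W
Q = ΔT / R_total = 775 / 0.02874

Q ≈ 27000 W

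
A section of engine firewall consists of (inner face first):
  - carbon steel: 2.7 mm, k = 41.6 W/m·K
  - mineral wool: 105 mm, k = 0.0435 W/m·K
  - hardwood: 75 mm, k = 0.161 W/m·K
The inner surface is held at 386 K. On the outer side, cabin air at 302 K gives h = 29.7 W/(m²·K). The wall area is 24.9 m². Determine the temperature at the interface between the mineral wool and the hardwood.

Using the resistance-network approach (series):
R_carbon steel = L/(kA) = 0.0027/(41.6×24.9) = 2.607×10^-6 K/W
R_mineral wool = L/(kA) = 0.105/(0.0435×24.9) = 0.09694 K/W
R_hardwood = L/(kA) = 0.075/(0.161×24.9) = 0.01871 K/W
R_outer film = 1/(h_o·A) = 1/(29.7×24.9) = 0.001352 K/W
R_total = 0.117 K/W;  Q = ΔT/R_total = 84/0.117 = 717.9 W
T_interface = T_inner − Q·ΣR(inner→interface) = 386 − 718×0.09694

T ≈ 316 K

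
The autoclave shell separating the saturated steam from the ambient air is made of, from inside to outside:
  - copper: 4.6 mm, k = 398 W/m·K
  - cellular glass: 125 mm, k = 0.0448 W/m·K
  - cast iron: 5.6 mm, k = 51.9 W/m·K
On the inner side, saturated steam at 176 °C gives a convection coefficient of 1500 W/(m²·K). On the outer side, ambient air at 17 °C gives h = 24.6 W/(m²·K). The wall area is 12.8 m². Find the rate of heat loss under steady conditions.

Q ≈ 719 W

Treating each layer as a thermal resistance in series:
R_inner film = 1/(h_i·A) = 1/(1500×12.8) = 5.208×10^-5 K/W
R_copper = L/(kA) = 0.0046/(398×12.8) = 9.03×10^-7 K/W
R_cellular glass = L/(kA) = 0.125/(0.0448×12.8) = 0.218 K/W
R_cast iron = L/(kA) = 0.0056/(51.9×12.8) = 8.43×10^-6 K/W
R_outer film = 1/(h_o·A) = 1/(24.6×12.8) = 0.003176 K/W
R_total = 0.2212 K/W
Q = ΔT / R_total = 159 / 0.2212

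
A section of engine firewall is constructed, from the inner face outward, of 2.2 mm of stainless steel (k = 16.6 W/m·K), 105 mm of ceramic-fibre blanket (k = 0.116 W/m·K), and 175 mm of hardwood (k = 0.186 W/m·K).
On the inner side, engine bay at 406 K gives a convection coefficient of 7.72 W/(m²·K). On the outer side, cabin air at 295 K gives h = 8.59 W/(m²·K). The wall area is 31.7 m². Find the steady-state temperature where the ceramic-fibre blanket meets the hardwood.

T ≈ 351 K

Thermal resistances in series:
R_inner film = 1/(h_i·A) = 1/(7.72×31.7) = 0.004086 K/W
R_stainless steel = L/(kA) = 0.0022/(16.6×31.7) = 4.181×10^-6 K/W
R_ceramic-fibre blanket = L/(kA) = 0.105/(0.116×31.7) = 0.02855 K/W
R_hardwood = L/(kA) = 0.175/(0.186×31.7) = 0.02968 K/W
R_outer film = 1/(h_o·A) = 1/(8.59×31.7) = 0.003672 K/W
R_total = 0.066 K/W;  Q = ΔT/R_total = 111/0.066 = 1682 W
T_interface = T_inner − Q·ΣR(inner→interface) = 406 − 1680×0.03264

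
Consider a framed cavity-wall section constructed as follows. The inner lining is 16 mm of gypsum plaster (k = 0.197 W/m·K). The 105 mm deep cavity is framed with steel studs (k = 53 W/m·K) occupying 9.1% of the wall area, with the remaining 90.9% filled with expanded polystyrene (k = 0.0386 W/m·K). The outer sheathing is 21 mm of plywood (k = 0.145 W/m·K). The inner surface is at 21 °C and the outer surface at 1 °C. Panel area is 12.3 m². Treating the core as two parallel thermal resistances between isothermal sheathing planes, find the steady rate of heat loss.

Sheathing layers in series; stud and cavity paths in parallel between them.
R_inner = 0.016/(0.197×12.3) = 0.006603 K/W
R_stud  = 0.105/(53×0.091×12.3) = 0.00177 K/W
R_cav   = 0.105/(0.0386×0.909×12.3) = 0.2433 K/W
1/R_core = 1/R_stud + 1/R_cav → R_core = 0.001757 K/W
R_outer = 0.021/(0.145×12.3) = 0.01177 K/W
R_total = 0.02013 K/W
Q = ΔT/R_total = 20/0.02013

Q ≈ 993 W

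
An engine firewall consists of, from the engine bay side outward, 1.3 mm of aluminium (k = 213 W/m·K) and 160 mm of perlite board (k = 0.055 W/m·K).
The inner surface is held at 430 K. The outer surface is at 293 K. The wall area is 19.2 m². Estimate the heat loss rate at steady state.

Q ≈ 904 W

Model the wall as resistances in series:
R_aluminium = L/(kA) = 0.0013/(213×19.2) = 3.179×10^-7 K/W
R_perlite board = L/(kA) = 0.16/(0.055×19.2) = 0.1515 K/W
R_total = 0.1515 K/W
Q = ΔT / R_total = 137 / 0.1515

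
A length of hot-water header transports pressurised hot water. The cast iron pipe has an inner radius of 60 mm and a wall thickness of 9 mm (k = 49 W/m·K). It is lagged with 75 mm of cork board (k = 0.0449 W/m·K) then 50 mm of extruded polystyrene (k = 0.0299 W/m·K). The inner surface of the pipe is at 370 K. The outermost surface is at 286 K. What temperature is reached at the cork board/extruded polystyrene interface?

Radial resistances (cylindrical: R_cond = ln(r_o/r_i)/(2πkL), R_conv = 1/(h·2πrL)):
R_cast iron pipe wall = ln(69/60)/(2π×49×1) = 4.54×10^-4 K/W
R_cork board = ln(144/69)/(2π×0.0449×1) = 2.608 K/W
R_extruded polystyrene = ln(194/144)/(2π×0.0299×1) = 1.586 K/W
R_total = 4.195 K/W
Q = ΔT/R_total = 84/4.195
Q = 20 W/m
T_interface = T_inner − Q·ΣR(inner→interface) = 370 − 20×2.608

T ≈ 318 K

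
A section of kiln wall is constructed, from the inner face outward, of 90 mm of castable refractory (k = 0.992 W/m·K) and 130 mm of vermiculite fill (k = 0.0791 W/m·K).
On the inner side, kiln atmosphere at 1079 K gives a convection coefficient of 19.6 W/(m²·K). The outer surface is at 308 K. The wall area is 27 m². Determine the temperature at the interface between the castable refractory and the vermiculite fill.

Series thermal resistances:
R_inner film = 1/(h_i·A) = 1/(19.6×27) = 0.00189 K/W
R_castable refractory = L/(kA) = 0.09/(0.992×27) = 0.00336 K/W
R_vermiculite fill = L/(kA) = 0.13/(0.0791×27) = 0.06087 K/W
R_total = 0.06612 K/W;  Q = ΔT/R_total = 771/0.06612 = 11660 W
T_interface = T_inner − Q·ΣR(inner→interface) = 1079 − 11700×0.00525

T ≈ 1020 K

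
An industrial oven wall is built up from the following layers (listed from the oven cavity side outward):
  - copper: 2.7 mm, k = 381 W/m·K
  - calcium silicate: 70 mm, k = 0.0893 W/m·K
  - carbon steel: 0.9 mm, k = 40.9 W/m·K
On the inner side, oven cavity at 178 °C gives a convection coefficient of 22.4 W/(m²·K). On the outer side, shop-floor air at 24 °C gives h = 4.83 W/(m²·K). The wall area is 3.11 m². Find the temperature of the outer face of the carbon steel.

Thermal resistances in series:
R_inner film = 1/(h_i·A) = 1/(22.4×3.11) = 0.01435 K/W
R_copper = L/(kA) = 0.0027/(381×3.11) = 2.279×10^-6 K/W
R_calcium silicate = L/(kA) = 0.07/(0.0893×3.11) = 0.252 K/W
R_carbon steel = L/(kA) = 0.0009/(40.9×3.11) = 7.076×10^-6 K/W
R_outer film = 1/(h_o·A) = 1/(4.83×3.11) = 0.06657 K/W
R_total = 0.333 K/W;  Q = ΔT/R_total = 154/0.333 = 462.5 W
T_interface = T_inner − Q·ΣR(inner→interface) = 178 − 462×0.2664

T ≈ 54.8 °C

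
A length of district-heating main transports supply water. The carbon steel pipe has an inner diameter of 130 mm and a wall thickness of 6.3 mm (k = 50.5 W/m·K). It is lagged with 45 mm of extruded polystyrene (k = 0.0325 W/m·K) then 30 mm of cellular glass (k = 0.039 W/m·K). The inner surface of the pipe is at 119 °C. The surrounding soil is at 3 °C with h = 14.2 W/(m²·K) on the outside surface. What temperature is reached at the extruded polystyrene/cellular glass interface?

Radial resistances (cylindrical: R_cond = ln(r_o/r_i)/(2πkL), R_conv = 1/(h·2πrL)):
R_carbon steel pipe wall = ln(71.3/65)/(2π×50.5×1) = 2.915×10^-4 K/W
R_extruded polystyrene = ln(116.3/71.3)/(2π×0.0325×1) = 2.396 K/W
R_cellular glass = ln(146.3/116.3)/(2π×0.039×1) = 0.9365 K/W
R_outer film = 1/(h_o·2πr_oL) = 1/(14.2×2π×0.1463×1) = 0.07661 K/W
R_total = 3.409 K/W
Q = ΔT/R_total = 116/3.409
Q = 34 W/m
T_interface = T_inner − Q·ΣR(inner→interface) = 119 − 34×2.396

T ≈ 37.5 °C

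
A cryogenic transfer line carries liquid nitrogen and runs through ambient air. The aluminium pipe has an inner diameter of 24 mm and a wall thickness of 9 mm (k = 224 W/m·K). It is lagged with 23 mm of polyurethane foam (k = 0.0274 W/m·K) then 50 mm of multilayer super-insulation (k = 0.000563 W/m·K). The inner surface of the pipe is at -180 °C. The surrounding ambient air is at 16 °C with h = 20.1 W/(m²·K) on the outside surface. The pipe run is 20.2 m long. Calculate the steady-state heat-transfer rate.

Per-layer cylindrical resistances, series-summed:
R_aluminium pipe wall = ln(21/12)/(2π×224×20.2) = 1.968×10^-5 K/W
R_polyurethane foam = ln(44/21)/(2π×0.0274×20.2) = 0.2127 K/W
R_multilayer super-insulation = ln(94/44)/(2π×0.000563×20.2) = 10.62 K/W
R_outer film = 1/(h_o·2πr_oL) = 1/(20.1×2π×0.094×20.2) = 0.00417 K/W
R_total = 10.84 K/W
Q = ΔT/R_total = 196/10.84

Q ≈ 18.1 W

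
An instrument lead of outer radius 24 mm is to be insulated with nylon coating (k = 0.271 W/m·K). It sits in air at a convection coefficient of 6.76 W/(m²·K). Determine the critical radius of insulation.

r_cr ≈ 40.1 mm

For a cylinder r_cr = k/h = 0.271/6.76
r_cr = 40.1 mm; since the bare radius (24 mm) is below r_cr, adding a thin layer of insulation will *increase* heat loss.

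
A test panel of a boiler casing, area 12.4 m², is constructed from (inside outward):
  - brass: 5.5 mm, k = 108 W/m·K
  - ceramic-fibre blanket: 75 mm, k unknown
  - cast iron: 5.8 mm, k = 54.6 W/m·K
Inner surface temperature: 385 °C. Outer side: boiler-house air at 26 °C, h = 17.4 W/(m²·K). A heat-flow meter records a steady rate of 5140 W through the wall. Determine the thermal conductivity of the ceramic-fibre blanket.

k ≈ 0.0928 W/(m·K)

Model the wall as resistances in series:
R_brass = L/(kA) = 0.0055/(108×12.4) = 4.107×10^-6 K/W
R_cast iron = L/(kA) = 0.0058/(54.6×12.4) = 8.567×10^-6 K/W
R_outer film = 1/(h_o·A) = 1/(17.4×12.4) = 0.004635 K/W
Sum of known resistances R_other = 0.004647 K/W
Total R = ΔT/Q = 359/5140 = 0.06984 K/W
R_ceramic-fibre blanket = R_total − R_other = 0.0652 K/W
k = L/(R·A) = 0.075/(0.0652×12.4)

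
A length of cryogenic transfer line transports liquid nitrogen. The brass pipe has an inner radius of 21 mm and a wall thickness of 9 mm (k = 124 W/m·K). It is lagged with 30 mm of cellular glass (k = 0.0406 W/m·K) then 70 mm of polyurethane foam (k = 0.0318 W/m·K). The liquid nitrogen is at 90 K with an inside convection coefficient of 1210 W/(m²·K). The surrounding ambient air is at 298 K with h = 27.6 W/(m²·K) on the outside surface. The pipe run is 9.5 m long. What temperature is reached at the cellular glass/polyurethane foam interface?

Radial resistances (cylindrical: R_cond = ln(r_o/r_i)/(2πkL), R_conv = 1/(h·2πrL)):
R_inner film = 1/(h_i·2πr₁L) = 1/(1210×2π×0.021×9.5) = 6.593×10^-4 K/W
R_brass pipe wall = ln(30/21)/(2π×124×9.5) = 4.819×10^-5 K/W
R_cellular glass = ln(60/30)/(2π×0.0406×9.5) = 0.286 K/W
R_polyurethane foam = ln(130/60)/(2π×0.0318×9.5) = 0.4073 K/W
R_outer film = 1/(h_o·2πr_oL) = 1/(27.6×2π×0.13×9.5) = 0.004669 K/W
R_total = 0.6987 K/W
Q = ΔT/R_total = 208/0.6987
Q = 298 W
T_interface = T_inner + Q·ΣR(inner→interface) = 90 + 298×0.2867

T ≈ 175 K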